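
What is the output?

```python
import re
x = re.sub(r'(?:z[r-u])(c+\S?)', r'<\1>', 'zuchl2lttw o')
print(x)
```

<ch>l2lttw o

Each match is replaced using the text its own group 1 captured.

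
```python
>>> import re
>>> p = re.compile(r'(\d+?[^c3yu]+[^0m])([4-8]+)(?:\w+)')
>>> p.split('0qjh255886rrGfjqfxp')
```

['', '0qjh25588', '6', '']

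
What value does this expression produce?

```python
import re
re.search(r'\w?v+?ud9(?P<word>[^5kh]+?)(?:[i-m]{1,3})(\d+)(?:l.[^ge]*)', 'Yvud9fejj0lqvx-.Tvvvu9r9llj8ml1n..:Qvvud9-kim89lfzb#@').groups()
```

This matches optionally a word character, then one or more of the literal 'v' (lazy), then the literal 'ud9'; then one or more of any character except [5kh] (lazy) (captured as 'word'); then 1 to 3 of a character in [i-m] (non-capturing group); then one or more of a digit (captured); then a literal 'l', then any character, then zero or more of any character except [ge] (non-capturing group).
Because the quantifier is non-greedy, it stops expanding at the earliest point where the rest of the pattern can succeed.
Unlike `match`, `search` isn't anchored — it looks for the pattern anywhere in the string.
The match spans [0:53] → 'Yvud9fejj0lqvx-.Tvvvu9r9llj8ml1n..:Qvvud9-kim89lfzb#@'.
Captured: group 1 = 'fe', group 2 = '0'.

('fe', '0')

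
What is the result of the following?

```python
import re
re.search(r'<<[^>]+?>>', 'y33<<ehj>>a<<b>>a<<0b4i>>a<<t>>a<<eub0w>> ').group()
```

'<<ehj>>'

`re.search` tries every starting position until one works.
The match spans [3:10] → '<<ehj>>'.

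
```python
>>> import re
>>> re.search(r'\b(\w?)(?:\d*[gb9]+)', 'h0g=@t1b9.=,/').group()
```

This matches a word boundary (`\b`, zero-width); then optionally a word character (captured); then zero or more of a digit, then one or more of one of [gb9] (non-capturing group).
`re.search` tries every starting position until one works.
The match spans [0:3] → 'h0g'.
Captured: group 1 = 'h'.

'h0g'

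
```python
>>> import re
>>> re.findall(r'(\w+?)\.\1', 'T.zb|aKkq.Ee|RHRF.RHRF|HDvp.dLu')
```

['RHRF']

The backreference `\1` re-matches whatever the first group consumed, character for character.
Matches: at [13:22] match 'RHRF.RHRF', group 1 = 'RHRF'.
With a single group, `findall` returns only what that group captured — 1 item.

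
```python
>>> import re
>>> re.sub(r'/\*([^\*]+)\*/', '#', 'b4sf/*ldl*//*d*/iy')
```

'b4sf##iy'

Every occurrence is swapped for '#'.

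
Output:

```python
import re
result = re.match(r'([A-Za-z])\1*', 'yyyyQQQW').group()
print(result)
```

yyyy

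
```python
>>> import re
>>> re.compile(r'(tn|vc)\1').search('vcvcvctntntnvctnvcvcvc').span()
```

(0, 4)

`\1` is not a pattern — it's the concrete string captured by group 1, re-applied verbatim.
The match spans [0:4] → 'vcvc'.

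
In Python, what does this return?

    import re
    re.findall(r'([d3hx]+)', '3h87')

Because there's exactly one group, `findall` drops the full match and keeps group 1 from the one hit.

['3h']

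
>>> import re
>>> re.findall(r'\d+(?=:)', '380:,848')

['380']

The positive lookaround only admits positions where the adjacent text matches; those characters stay outside the span.
`findall` yields the raw match text (1 of them) because the pattern has no groups.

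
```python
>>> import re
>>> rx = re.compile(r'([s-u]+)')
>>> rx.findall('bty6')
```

The pattern matches one or more of a character in [s-u] (captured).
Because there's exactly one group, `findall` drops the full match and keeps group 1 from the one hit.

['t']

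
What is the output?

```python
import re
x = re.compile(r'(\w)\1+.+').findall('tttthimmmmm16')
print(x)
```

['t']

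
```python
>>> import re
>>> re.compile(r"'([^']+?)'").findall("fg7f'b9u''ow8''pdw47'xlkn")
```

['b9u', 'ow8', 'pdw47']

Because there's exactly one group, `findall` drops the full match and keeps group 1 from each hit.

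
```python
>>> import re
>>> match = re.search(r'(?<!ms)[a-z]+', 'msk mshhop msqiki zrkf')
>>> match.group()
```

A negative assertion filters positions out without eating any characters.
The match spans [0:3] → 'msk'.

'msk'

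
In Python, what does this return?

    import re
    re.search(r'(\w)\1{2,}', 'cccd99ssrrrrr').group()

After group 1 captures some text, `\1` only succeeds where that same text appears again.
`re.search` scans for the first position where the pattern succeeds.
The match spans [0:3] → 'ccc'.
Captured: group 1 = 'c'.

'ccc'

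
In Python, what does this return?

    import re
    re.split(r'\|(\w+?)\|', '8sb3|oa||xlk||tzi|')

Matches to split on: at [4:8] → '|oa|'; at [8:13] → '|xlk|'; at [13:18] → '|tzi|'.
Because the pattern has a capturing group, `split` also inserts each captured text between the pieces.

['8sb3', 'oa', '', 'xlk', '', 'tzi', '']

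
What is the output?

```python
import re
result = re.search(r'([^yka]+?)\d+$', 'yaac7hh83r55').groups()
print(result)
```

This matches one or more of any character except [yka] (lazy) (captured); then one or more of a digit; then anchored at the end.
The `?` after the quantifier makes it lazy — it takes as little as possible before letting the rest of the pattern try.
`re.search` scans for the first position where the pattern succeeds.
The match spans [3:12] → 'c7hh83r55'.
Captured: group 1 = 'c7hh83r'.

('c7hh83r',)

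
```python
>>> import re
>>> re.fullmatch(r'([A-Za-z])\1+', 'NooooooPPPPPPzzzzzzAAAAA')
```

After group 1 captures some text, `\1` only succeeds where that same text appears again.
For `fullmatch`, every character of the input must be accounted for by the pattern.
Here there's no way to consume every character, so the call returns None.

None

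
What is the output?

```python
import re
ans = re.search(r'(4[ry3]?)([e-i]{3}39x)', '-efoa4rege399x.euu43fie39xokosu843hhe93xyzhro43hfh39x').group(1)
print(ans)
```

43

The match spans [18:26] → '43fie39x'.
Captured: group 1 = '43', group 2 = 'fie39x'.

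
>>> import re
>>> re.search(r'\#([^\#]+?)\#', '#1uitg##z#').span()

`re.search` scans for the first position where the pattern succeeds.
The match spans [0:7] → '#1uitg#'.
Captured: group 1 = '1uitg'.

(0, 7)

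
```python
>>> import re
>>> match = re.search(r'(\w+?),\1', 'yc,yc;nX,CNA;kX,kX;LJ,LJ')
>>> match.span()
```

(0, 5)

After group 1 captures some text, `\1` only succeeds where that same text appears again.
Unlike `match`, `search` isn't anchored — it looks for the pattern anywhere in the string.
The match spans [0:5] → 'yc,yc'.
Captured: group 1 = 'yc'.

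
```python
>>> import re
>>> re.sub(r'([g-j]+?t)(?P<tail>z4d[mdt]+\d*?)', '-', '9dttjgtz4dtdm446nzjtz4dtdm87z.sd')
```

'9dtt-446nz-87z.sd'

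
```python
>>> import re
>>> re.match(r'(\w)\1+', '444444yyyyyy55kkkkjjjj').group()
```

`re.match` only tries the pattern at the start of the string.
The match spans [0:6] → '444444'.

'444444'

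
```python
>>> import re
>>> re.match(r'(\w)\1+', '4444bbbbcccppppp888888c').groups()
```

('4',)

The match spans [0:4] → '4444'.
Captured: group 1 = '4'.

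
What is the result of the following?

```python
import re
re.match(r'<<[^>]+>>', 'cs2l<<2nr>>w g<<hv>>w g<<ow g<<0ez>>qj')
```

`re.match` only tries the pattern at the start of the string.
Here the pattern fails at index 0, so the call returns None.

None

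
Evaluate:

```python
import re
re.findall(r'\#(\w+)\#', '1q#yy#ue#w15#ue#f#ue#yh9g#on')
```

Matches: at [2:6] match '#yy#', group 1 = 'yy'; at [8:13] match '#w15#', group 1 = 'w15'; at [15:18] match '#f#', group 1 = 'f'; at [20:26] match '#yh9g#', group 1 = 'yh9g'.
With a single group, `findall` returns only what that group captured — 4 items.

['yy', 'w15', 'f', 'yh9g']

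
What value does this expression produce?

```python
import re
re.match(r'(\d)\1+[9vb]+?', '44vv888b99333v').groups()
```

('4',)

`\1` is not a pattern — it's the concrete string captured by group 1, re-applied verbatim.
With `match`, the pattern is implicitly anchored at the beginning.
The match spans [0:3] → '44v'.
Captured: group 1 = '4'.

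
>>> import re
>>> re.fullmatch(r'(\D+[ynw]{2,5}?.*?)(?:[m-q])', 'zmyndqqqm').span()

(0, 9)

This matches one or more of a non-digit, then 2 to 5 of one of [ynw] (lazy), then zero or more of any character (lazy) (captured); then a character in [m-q] (non-capturing group).
`fullmatch` succeeds only if the pattern covers the string from start to end.
The match spans [0:9] → 'zmyndqqqm'.
Captured: group 1 = 'zmyndqqq'.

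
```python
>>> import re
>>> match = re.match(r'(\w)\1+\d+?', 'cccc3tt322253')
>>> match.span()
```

(0, 5)

`\1` is not a pattern — it's the concrete string captured by group 1, re-applied verbatim.
`re.match` only tries the pattern at the start of the string.
The match spans [0:5] → 'cccc3'.
Captured: group 1 = 'c'.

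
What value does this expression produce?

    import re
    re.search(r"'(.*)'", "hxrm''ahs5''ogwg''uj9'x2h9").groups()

The match spans [4:22] → "''ahs5''ogwg''uj9'".
Captured: group 1 = "'ahs5''ogwg''uj9".

("'ahs5''ogwg''uj9",)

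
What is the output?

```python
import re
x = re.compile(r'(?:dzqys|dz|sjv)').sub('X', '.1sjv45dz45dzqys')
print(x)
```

`|` is ordered: at each position the engine commits to the first alternative that works.
Matches: at [2:5] → 'sjv'; at [7:9] → 'dz'; at [11:16] → 'dzqys'.
Every occurrence is swapped for 'X'.

.1X45X45X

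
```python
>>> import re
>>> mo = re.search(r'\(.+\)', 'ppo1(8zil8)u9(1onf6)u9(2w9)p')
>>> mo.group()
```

'(8zil8)u9(1onf6)u9(2w9)'

The match spans [4:27] → '(8zil8)u9(1onf6)u9(2w9)'.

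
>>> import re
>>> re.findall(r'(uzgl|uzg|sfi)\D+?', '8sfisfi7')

Walking the string: at [1:5] match 'sfis', group 1 = 'sfi'.
With a single group, `findall` returns only what that group captured — 1 item.

['sfi']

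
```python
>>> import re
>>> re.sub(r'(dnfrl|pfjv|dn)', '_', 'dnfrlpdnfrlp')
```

'_p_p'

The regex engine tests alternatives in the order written; an earlier branch that matches wins even if a later one would match more.
Every occurrence is swapped for '_'.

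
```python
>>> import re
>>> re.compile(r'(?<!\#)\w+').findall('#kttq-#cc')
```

The negative lookahead/lookbehind blocks any match where the forbidden context is present.
Matches: at [2:5] → 'ttq'; at [8:9] → 'c'.
With no groups in the pattern, `findall` gives back each whole match — 2 here.

['ttq', 'c']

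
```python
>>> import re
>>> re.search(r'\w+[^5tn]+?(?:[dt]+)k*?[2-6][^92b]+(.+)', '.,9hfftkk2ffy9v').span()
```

(2, 15)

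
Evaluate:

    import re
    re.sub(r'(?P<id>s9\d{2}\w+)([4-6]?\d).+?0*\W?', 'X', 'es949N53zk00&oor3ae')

Every occurrence is swapped for 'X'.

'eXoor3ae'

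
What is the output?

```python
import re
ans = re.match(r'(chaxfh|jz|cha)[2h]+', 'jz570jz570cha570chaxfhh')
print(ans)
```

None

`re.match` won't scan ahead — the pattern has to work from the very first character.
Here the pattern fails at index 0, so the call returns None.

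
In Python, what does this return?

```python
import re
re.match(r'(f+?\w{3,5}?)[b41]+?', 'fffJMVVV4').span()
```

(0, 9)

With `match`, the pattern is implicitly anchored at the beginning.
The match spans [0:9] → 'fffJMVVV4'.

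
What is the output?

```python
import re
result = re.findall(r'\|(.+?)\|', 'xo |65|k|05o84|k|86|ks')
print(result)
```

['65', '05o84', '86']

A `+?`/`*?`/`{m,n}?` starts at its minimum and grows only as far as needed for what follows to match.
Because there's exactly one group, `findall` drops the full match and keeps group 1 from each hit.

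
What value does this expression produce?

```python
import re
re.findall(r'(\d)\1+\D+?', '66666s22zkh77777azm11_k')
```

`\1` has to match the exact text group 1 already captured.
Walking the string: at [0:6] match '66666s', group 1 = '6'; at [6:9] match '22z', group 1 = '2'; at [11:17] match '77777a', group 1 = '7'; at [19:22] match '11_', group 1 = '1'.
Because there's exactly one group, `findall` drops the full match and keeps group 1 from each hit.

['6', '2', '7', '1']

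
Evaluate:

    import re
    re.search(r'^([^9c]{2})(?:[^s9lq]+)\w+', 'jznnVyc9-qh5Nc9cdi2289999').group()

This matches anchored at the start of the string; then exactly 2 of any character except [9c] (captured); then one or more of any character except [s9lq] (non-capturing group); then one or more of a word character.
`re.search` tries every starting position until one works.
The match spans [0:8] → 'jznnVyc9'.
Captured: group 1 = 'jz'.

'jznnVyc9'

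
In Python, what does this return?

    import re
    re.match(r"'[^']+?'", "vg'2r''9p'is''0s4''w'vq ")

None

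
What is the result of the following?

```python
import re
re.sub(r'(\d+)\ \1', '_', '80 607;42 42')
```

`\1` is not a pattern — it's the concrete string captured by group 1, re-applied verbatim.
Matches: at [7:12] → '42 42'.
`sub` substitutes '_' at each match site.

'80 607;_'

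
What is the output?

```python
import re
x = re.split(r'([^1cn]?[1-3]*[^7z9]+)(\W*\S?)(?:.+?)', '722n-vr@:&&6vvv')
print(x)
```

['', '722n-vr@:&&6vv', '', '']

This matches optionally any character except [1cn], then zero or more of a character in [1-3], then one or more of any character except [7z9] (captured); then zero or more of a non-word character, then optionally a non-whitespace character (captured); then one or more of any character (lazy) (non-capturing group).
Matches to split on: at [0:15] → '722n-vr@:&&6vvv'.
Because the pattern has a capturing group, `split` also inserts each captured text between the pieces.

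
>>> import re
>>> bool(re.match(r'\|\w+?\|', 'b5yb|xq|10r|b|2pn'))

With `match`, the pattern is implicitly anchored at the beginning.
Here position 0 doesn't satisfy it, so the call returns None, and `bool(None)` is False.

False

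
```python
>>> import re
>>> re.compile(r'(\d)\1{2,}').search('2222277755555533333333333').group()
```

'22222'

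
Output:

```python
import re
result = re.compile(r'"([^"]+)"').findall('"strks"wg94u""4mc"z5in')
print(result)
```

Walking the string: at [0:7] match '"strks"', group 1 = 'strks'; at [13:18] match '"4mc"', group 1 = '4mc'.
`findall` collects group 1 from each match (2 total).

['strks', '4mc']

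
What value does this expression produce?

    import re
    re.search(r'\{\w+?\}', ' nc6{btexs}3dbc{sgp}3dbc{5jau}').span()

(4, 11)

`re.search` scans for the first position where the pattern succeeds.
The match spans [4:11] → '{btexs}'.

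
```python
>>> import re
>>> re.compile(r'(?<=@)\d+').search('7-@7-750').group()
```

'7'

Because the assertion is zero-width, the text it checks is not consumed and won't appear in the result.
`re.search` tries every starting position until one works.
The match spans [3:4] → '7'.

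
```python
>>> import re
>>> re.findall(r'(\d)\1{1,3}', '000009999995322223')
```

`\1` has to match the exact text group 1 already captured.
Scanning left to right: at [0:4] match '0000', group 1 = '0'; at [5:9] match '9999', group 1 = '9'; at [9:11] match '99', group 1 = '9'; at [13:17] match '2222', group 1 = '2'.
`findall` collects group 1 from each match (4 total).

['0', '9', '9', '2']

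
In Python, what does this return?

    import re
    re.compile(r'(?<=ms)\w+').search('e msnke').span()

(4, 7)

Because the assertion is zero-width, the text it checks is not consumed and won't appear in the result.
The match spans [4:7] → 'nke'.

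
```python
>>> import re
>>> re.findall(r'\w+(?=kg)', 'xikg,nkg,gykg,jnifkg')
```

['xi', 'n', 'gy', 'jnif']

The positive lookaround only admits positions where the adjacent text matches; those characters stay outside the span.
With no groups in the pattern, `findall` gives back each whole match — 4 here.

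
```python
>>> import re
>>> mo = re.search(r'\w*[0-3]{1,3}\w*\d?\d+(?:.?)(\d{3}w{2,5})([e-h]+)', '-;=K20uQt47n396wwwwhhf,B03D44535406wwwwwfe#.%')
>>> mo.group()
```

The pattern matches zero or more of a word character, then 1 to 3 of a character in [0-3]; then zero or more of a word character, then optionally a digit, then one or more of a digit; then optionally any character (non-capturing group); then exactly 3 of a digit, then 2 to 5 of a literal 'w' (captured); then one or more of a character in [e-h] (captured).
`search` walks the string left to right and returns the first match it finds.
The match spans [3:22] → 'K20uQt47n396wwwwhhf'.
Captured: group 1 = '396wwww', group 2 = 'hhf'.

'K20uQt47n396wwwwhhf'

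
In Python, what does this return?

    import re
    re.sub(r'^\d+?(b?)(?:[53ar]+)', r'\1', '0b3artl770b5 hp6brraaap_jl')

'btl770b5 hp6brraaap_jl'

Each match is replaced using the text its own group 1 captured.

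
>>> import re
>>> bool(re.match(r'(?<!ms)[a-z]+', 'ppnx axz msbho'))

True

`match` is anchored at position 0; if the pattern doesn't fit there, it returns None.
The match spans [0:4] → 'ppnx'.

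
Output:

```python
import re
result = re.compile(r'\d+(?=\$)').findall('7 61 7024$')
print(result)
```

['7024']

The lookaround is zero-width — it requires the adjacent text to match without consuming it, so the asserted text isn't part of the match.
Scanning left to right: at [5:9] → '7024'.
Since nothing is captured, `findall` lists the 1 matched substring directly.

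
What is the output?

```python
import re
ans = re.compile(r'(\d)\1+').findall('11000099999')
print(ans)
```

['1', '0', '9']

After group 1 captures some text, `\1` only succeeds where that same text appears again.
One capturing group, so `findall` returns just the captured substring from each match — 3 in all.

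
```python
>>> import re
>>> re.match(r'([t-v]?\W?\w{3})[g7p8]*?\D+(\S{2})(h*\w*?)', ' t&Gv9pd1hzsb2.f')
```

None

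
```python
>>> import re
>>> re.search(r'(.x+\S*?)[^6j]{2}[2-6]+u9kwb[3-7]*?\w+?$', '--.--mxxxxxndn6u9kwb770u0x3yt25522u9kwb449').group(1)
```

'mxxxxxn'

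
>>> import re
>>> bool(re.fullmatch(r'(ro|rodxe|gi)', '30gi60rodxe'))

False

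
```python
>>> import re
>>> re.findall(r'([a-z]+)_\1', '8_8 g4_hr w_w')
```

['w']

A backreference is literal: `\1` must see the identical characters the first group matched.
With a single group, `findall` returns only what that group captured — 1 item.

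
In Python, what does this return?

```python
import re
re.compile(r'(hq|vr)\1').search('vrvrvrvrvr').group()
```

'vrvr'

The backreference `\1` re-matches whatever the first group consumed, character for character.
The match spans [0:4] → 'vrvr'.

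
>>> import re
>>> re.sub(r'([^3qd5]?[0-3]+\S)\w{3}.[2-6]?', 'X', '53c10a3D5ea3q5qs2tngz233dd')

This matches optionally any character except [3qd5], then one or more of a character in [0-3], then a non-whitespace character (captured); then exactly 3 of a word character, then any character, then optionally a character in [2-6].
Every occurrence is swapped for 'X'.

'5XD5eXtngz233dd'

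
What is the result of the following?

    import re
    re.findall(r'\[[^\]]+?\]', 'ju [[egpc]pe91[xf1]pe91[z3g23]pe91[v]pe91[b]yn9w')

Walking the string: at [3:10] → '[[egpc]'; at [14:19] → '[xf1]'; at [23:30] → '[z3g23]'; at [34:37] → '[v]'; at [41:44] → '[b]'.
With no groups in the pattern, `findall` gives back each whole match — 5 here.

['[[egpc]', '[xf1]', '[z3g23]', '[v]', '[b]']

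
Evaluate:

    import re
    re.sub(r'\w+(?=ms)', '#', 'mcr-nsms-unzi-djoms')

Lookahead/lookbehind check context without consuming it, so the matched span excludes the asserted characters.
Every occurrence is swapped for '#'.

'mcr-#ms-unzi-#ms'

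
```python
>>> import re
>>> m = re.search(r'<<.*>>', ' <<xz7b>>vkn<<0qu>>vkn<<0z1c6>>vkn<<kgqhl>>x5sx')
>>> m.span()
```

(1, 43)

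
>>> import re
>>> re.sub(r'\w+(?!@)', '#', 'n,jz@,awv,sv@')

'#,#z@,#,#v@'

`(?!…)`/`(?<!…)` only lets a position through if the neighbouring text does NOT match; no characters are consumed.
`sub` substitutes '#' at each match site.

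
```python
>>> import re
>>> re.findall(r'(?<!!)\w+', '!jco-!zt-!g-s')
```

['co', 't', 's']

A negative assertion filters positions out without eating any characters.
Since nothing is captured, `findall` lists the 3 matched substrings directly.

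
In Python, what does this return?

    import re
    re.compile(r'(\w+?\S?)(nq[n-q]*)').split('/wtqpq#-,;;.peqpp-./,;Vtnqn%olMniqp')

['/wtqpq#-,;;.peqpp-./,;', 'Vt', 'nqn', '%olMniqp']

This matches one or more of a word character (lazy), then optionally a non-whitespace character (captured); then the literal 'nq', then zero or more of a character in [n-q] (captured).
The group in the pattern means `split` returns the separators' captures alongside the pieces.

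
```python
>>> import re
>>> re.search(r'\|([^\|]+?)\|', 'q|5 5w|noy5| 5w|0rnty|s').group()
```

The match spans [1:7] → '|5 5w|'.

'|5 5w|'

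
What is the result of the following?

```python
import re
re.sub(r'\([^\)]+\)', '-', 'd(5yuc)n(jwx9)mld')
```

'd-n-mld'

Matches: at [1:7] → '(5yuc)'; at [8:14] → '(jwx9)'.
Every occurrence is swapped for '-'.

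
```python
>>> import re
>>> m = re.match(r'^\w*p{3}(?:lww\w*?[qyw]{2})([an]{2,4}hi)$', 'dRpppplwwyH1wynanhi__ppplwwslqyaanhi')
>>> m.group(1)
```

'aanhi'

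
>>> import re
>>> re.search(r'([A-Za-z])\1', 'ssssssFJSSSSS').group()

'ss'

A backreference is literal: `\1` must see the identical characters the first group matched.
`re.search` scans for the first position where the pattern succeeds.
The match spans [0:2] → 'ss'.
Captured: group 1 = 's'.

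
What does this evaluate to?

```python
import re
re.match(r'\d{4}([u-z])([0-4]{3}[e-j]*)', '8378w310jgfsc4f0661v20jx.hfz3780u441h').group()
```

With `match`, the pattern is implicitly anchored at the beginning.
The match spans [0:11] → '8378w310jgf'.

'8378w310jgf'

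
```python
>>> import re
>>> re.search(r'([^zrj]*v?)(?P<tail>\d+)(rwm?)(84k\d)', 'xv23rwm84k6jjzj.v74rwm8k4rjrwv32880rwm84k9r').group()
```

'xv23rwm84k6'

This matches zero or more of any character except [zrj], then optionally the literal 'v' (captured); then one or more of a digit (captured as 'tail'); then the literal 'rw', then optionally the literal 'm' (captured); then the literal '84k', then a digit (captured).
`re.search` tries every starting position until one works.
The match spans [0:11] → 'xv23rwm84k6'.
Captured: group 1 = 'xv2', group 2 = '3', group 3 = 'rwm', group 4 = '84k6'.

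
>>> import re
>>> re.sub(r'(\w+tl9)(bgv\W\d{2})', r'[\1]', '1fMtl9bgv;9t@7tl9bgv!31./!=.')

The pattern matches one or more of a word character, then the literal 'tl9' (captured); then the literal 'bgv', then a non-word character, then exactly 2 of a digit (captured).
Matches: at [13:23] → '7tl9bgv!31'.
`\1` in the replacement pulls in group 1's text for each match.

'1fMtl9bgv;9t@[7tl9]./!=.'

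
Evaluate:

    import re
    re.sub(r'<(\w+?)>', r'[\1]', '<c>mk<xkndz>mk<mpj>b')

Matches: at [0:3] → '<c>'; at [5:12] → '<xkndz>'; at [14:19] → '<mpj>'.
The replacement refers to a captured group, so each match is rewritten using its own captured text.

'[c]mk[xkndz]mk[mpj]b'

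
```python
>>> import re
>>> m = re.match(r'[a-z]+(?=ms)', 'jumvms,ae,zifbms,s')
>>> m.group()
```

'jumv'

Because the assertion is zero-width, the text it checks is not consumed and won't appear in the result.
`match` is anchored at position 0; if the pattern doesn't fit there, it returns None.
The match spans [0:4] → 'jumv'.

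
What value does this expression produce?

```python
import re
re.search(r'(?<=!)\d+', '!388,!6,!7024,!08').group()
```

The `(?=…)`/`(?<=…)` assertion just peeks at neighbouring text; it doesn't advance the match position.
`re.search` scans for the first position where the pattern succeeds.
The match spans [1:4] → '388'.

'388'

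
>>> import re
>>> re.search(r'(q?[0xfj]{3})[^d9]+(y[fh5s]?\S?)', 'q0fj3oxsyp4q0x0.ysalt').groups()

('q0fj', 'ysa')

Pattern: optionally the literal 'q', then exactly 3 of one of [0xfj] (captured); then one or more of any character except [d9]; then the literal 'y', then optionally one of [fh5s], then optionally a non-whitespace character (captured).
`re.search` tries every starting position until one works.
The match spans [0:19] → 'q0fj3oxsyp4q0x0.ysa'.
Captured: group 1 = 'q0fj', group 2 = 'ysa'.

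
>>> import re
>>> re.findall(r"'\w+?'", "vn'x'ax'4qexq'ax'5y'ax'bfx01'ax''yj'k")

With no groups in the pattern, `findall` gives back each whole match — 5 here.

["'x'", "'4qexq'", "'5y'", "'bfx01'", "'yj'"]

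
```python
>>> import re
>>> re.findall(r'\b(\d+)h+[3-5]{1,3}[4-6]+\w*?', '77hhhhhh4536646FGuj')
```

`findall` collects group 1 from the one match (1 total).

['77']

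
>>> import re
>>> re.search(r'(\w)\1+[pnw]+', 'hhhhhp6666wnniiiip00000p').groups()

('h',)

The match spans [0:6] → 'hhhhhp'.
Captured: group 1 = 'h'.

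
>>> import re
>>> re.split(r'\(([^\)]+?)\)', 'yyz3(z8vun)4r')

['yyz3', 'z8vun', '4r']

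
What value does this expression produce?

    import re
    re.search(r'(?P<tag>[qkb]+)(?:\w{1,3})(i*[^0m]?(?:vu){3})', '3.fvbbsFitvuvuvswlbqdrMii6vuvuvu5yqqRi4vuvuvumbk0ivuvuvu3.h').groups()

The pattern matches one or more of one of [qkb] (captured as 'tag'); then 1 to 3 of a word character (non-capturing group); then zero or more of the literal 'i', then optionally any character except [0m], then the literal 'vu' repeated 3 times (captured).
`search` walks the string left to right and returns the first match it finds.
The match spans [18:32] → 'bqdrMii6vuvuvu'.
Captured: group 1 = 'bq', group 2 = 'ii6vuvuvu'.

('bq', 'ii6vuvuvu')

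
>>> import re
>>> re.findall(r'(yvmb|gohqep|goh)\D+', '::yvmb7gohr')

['goh']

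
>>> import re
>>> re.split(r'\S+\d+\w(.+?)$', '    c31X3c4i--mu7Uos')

['    ', 'os', '']

Pattern: one or more of a non-whitespace character, then one or more of a digit, then a word character; then one or more of any character (lazy) (captured); then anchored at the end.
`re.split` interleaves the captured-group text with the surrounding fragments.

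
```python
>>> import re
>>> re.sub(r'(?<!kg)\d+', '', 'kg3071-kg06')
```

The negative lookahead/lookbehind blocks any match where the forbidden context is present.
`sub` substitutes '' at each match site.

'kg3-kg0'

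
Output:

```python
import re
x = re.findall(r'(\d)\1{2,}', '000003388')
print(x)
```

['0']

`\1` has to match the exact text group 1 already captured.
Because there's exactly one group, `findall` drops the full match and keeps group 1 from the one hit.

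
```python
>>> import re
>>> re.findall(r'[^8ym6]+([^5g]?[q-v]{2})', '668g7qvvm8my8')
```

One capturing group, so `findall` returns just the captured substring from the one match — 1 in all.

['vv']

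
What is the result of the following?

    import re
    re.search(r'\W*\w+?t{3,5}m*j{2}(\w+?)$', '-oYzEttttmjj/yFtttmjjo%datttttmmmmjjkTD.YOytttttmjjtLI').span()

This matches zero or more of a non-word character, then one or more of a word character (lazy), then 3 to 5 of the literal 't'; then zero or more of a literal 'm', then exactly 2 of the literal 'j'; then one or more of a word character (lazy) (captured); then anchored at the end.
The match spans [39:54] → '.YOytttttmjjtLI'.

(39, 54)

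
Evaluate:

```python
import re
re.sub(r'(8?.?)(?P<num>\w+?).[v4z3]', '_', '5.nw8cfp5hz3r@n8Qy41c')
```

'5_3r_1c'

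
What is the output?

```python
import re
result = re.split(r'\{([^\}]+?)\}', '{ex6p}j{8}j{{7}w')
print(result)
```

['', 'ex6p', 'j', '8', 'j', '{7', 'w']

With a capturing group present, the delimiter's captured portion is kept in the result list.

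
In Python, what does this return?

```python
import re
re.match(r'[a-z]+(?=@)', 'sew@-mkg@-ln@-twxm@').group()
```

`re.match` won't scan ahead — the pattern has to work from the very first character.
The match spans [0:3] → 'sew'.

'sew'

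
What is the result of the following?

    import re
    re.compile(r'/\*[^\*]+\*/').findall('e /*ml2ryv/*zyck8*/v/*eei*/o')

Walking the string: at [10:19] → '/*zyck8*/'; at [20:27] → '/*eei*/'.
No capturing groups, so `findall` returns the 2 full match strings.

['/*zyck8*/', '/*eei*/']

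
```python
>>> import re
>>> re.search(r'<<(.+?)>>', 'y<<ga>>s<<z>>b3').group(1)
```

'ga'

The match spans [1:7] → '<<ga>>'.
Captured: group 1 = 'ga'.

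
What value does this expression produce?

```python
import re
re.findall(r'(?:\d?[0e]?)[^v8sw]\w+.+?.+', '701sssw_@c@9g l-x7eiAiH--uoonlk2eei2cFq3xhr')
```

The pattern matches optionally a digit, then optionally one of [0e] (non-capturing group); then any character except [v8sw], then one or more of a word character, then one or more of any character (lazy); then one or more of any character.
Matches: at [0:43] → '701sssw_@c@9g l-x7eiAiH--uoonlk2eei2cFq3xhr'.
With no groups in the pattern, `findall` gives back each whole match — 1 here.

['701sssw_@c@9g l-x7eiAiH--uoonlk2eei2cFq3xhr']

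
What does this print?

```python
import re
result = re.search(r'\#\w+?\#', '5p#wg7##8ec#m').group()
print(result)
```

The match spans [2:7] → '#wg7#'.

#wg7#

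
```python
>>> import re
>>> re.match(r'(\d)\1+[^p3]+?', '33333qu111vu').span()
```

(0, 6)

`\1` has to match the exact text group 1 already captured.
`re.match` only tries the pattern at the start of the string.
The match spans [0:6] → '33333q'.
Captured: group 1 = '3'.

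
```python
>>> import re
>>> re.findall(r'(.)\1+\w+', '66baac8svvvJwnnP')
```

['6']

`\1` has to match the exact text group 1 already captured.
`findall` collects group 1 from the one match (1 total).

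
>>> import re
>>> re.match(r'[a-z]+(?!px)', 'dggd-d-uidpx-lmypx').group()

With `match`, the pattern is implicitly anchored at the beginning.
The match spans [0:4] → 'dggd'.

'dggd'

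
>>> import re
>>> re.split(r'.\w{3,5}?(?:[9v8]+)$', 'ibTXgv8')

['', '']

This matches any character, then 3 to 5 of a word character (lazy); then one or more of one of [9v8] (non-capturing group); then anchored at the end.
Matches to split on: at [0:7] → 'ibTXgv8'.
The string is cut at each match, leaving 2 pieces.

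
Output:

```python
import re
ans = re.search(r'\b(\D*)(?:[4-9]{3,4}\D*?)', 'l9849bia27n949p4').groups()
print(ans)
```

('l',)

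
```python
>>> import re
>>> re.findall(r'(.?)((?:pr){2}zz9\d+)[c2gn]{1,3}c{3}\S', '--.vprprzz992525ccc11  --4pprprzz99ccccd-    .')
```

The pattern matches optionally any character (captured); then the literal 'pr' repeated 2 times, then the literal 'zz9', then one or more of a digit (captured); then 1 to 3 of one of [c2gn], then exactly 3 of a literal 'c'; then a non-whitespace character.
Scanning left to right: at [26:40] match 'pprprzz99ccccd', groups = ('p', 'prprzz99').
Multiple groups make `findall` return tuples — one 2-tuple for the one match.

[('p', 'prprzz99')]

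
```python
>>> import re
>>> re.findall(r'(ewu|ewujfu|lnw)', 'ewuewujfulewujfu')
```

Alternation isn't longest-match — the leftmost alternative that fits at this position is chosen.
Scanning left to right: at [0:3] match 'ewu', group 1 = 'ewu'; at [3:6] match 'ewu', group 1 = 'ewu'; at [10:13] match 'ewu', group 1 = 'ewu'.
`findall` collects group 1 from each match (3 total).

['ewu', 'ewu', 'ewu']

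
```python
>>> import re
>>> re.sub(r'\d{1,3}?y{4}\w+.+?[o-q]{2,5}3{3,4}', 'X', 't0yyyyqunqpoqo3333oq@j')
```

'tXoq@j'

Pattern: 1 to 3 of a digit (lazy), then exactly 4 of the literal 'y'; then one or more of a word character; then one or more of any character (lazy); then 2 to 5 of a character in [o-q], then 3 to 4 of a literal '3'.
Matches: at [1:18] → '0yyyyqunqpoqo3333'.
`sub` substitutes 'X' at each match site.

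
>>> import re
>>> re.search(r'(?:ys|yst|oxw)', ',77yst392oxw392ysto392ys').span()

(3, 5)

Alternation isn't longest-match — the leftmost alternative that fits at this position is chosen.
The match spans [3:5] → 'ys'.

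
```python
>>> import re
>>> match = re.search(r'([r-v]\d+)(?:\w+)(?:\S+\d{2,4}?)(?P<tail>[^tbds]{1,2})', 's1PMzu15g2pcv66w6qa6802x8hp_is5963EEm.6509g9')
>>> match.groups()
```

('s1', 'g9')

The pattern matches a character in [r-v], then one or more of a digit (captured); then one or more of a word character (non-capturing group); then one or more of a non-whitespace character, then 2 to 4 of a digit (lazy) (non-capturing group); then 1 to 2 of any character except [tbds] (captured as 'tail').
`search` walks the string left to right and returns the first match it finds.
The match spans [0:44] → 's1PMzu15g2pcv66w6qa6802x8hp_is5963EEm.6509g9'.
Captured: group 1 = 's1', group 2 = 'g9'.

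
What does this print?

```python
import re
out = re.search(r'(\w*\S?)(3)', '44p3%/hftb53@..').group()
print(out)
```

This matches zero or more of a word character, then optionally a non-whitespace character (captured); then a literal '3' (captured).
Unlike `match`, `search` isn't anchored — it looks for the pattern anywhere in the string.
The match spans [0:4] → '44p3'.
Captured: group 1 = '44p', group 2 = '3'.

44p3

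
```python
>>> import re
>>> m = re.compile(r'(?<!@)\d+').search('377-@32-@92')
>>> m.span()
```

Because the assertion is negative and zero-width, positions next to the forbidden text are skipped.
`re.search` scans for the first position where the pattern succeeds.
The match spans [0:3] → '377'.

(0, 3)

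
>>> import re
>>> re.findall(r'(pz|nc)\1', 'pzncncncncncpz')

['nc', 'nc']

A backreference is literal: `\1` must see the identical characters the first group matched.
Scanning left to right: at [2:6] match 'ncnc', group 1 = 'nc'; at [6:10] match 'ncnc', group 1 = 'nc'.
Because there's exactly one group, `findall` drops the full match and keeps group 1 from each hit.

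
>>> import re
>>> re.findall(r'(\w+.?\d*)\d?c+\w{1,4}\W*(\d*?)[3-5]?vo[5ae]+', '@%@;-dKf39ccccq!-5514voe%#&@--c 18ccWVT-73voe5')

This matches one or more of a word character, then optionally any character, then zero or more of a digit (captured); then optionally a digit; then one or more of the literal 'c', then 1 to 4 of a word character, then zero or more of a non-word character; then zero or more of a digit (lazy) (captured); then optionally a character in [3-5], then the literal 'vo', then one or more of one of [5ae].
Lazy quantifiers expand one character at a time until the remainder of the pattern can match.
Scanning left to right: at [5:24] match 'dKf39ccccq!-5514voe', groups = ('dKf39ccc', '551'); at [30:46] match 'c 18ccWVT-73voe5', groups = ('c 18', '7').
`findall` packs the 2 group values into a tuple for every match.

[('dKf39ccc', '551'), ('c 18', '7')]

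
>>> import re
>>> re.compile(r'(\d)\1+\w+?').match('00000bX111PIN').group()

`match` is anchored at position 0; if the pattern doesn't fit there, it returns None.
The match spans [0:6] → '00000b'.

'00000b'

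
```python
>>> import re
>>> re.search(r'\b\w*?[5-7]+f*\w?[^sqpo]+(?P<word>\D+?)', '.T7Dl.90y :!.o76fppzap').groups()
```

('o',)

The pattern matches a word boundary (`\b`, zero-width); then zero or more of a word character (lazy), then one or more of a character in [5-7], then zero or more of a literal 'f'; then optionally a word character, then one or more of any character except [sqpo]; then one or more of a non-digit (lazy) (captured as 'word').
`re.search` tries every starting position until one works.
The match spans [1:14] → 'T7Dl.90y :!.o'.
Captured: group 1 = 'o'.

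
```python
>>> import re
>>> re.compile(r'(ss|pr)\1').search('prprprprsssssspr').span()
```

(0, 4)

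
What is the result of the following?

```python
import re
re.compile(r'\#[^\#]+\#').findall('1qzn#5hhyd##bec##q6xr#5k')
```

['#5hhyd#', '#bec#', '#q6xr#']

Scanning left to right: at [4:11] → '#5hhyd#'; at [11:16] → '#bec#'; at [16:22] → '#q6xr#'.
No capturing groups, so `findall` returns the 3 full match strings.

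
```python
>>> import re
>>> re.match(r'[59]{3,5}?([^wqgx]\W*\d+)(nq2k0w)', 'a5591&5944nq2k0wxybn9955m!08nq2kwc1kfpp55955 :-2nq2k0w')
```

None

With `match`, the pattern is implicitly anchored at the beginning.
Here the string doesn't start with a match, so the call returns None.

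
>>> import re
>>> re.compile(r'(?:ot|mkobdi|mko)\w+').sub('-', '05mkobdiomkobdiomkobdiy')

`sub` substitutes '-' at each match site.

'05-'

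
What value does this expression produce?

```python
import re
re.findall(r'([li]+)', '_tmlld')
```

['ll']

Pattern: one or more of one of [li] (captured).
Scanning left to right: at [3:5] match 'll', group 1 = 'll'.
Because there's exactly one group, `findall` drops the full match and keeps group 1 from the one hit.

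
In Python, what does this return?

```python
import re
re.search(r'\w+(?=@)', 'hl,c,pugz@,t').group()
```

'pugz'

Lookahead/lookbehind check context without consuming it, so the matched span excludes the asserted characters.
The match spans [5:9] → 'pugz'.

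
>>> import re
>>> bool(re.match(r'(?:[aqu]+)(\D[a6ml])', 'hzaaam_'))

False

This matches one or more of one of [aqu] (non-capturing group); then a non-digit, then one of [a6ml] (captured).
`re.match` only tries the pattern at the start of the string.
Here the string doesn't start with a match, so the call returns None, and `bool(None)` is False.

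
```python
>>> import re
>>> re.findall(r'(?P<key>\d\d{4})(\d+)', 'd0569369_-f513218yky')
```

Pattern: a digit, then exactly 4 of a digit (captured as 'key'); then one or more of a digit (captured).
Scanning left to right: at [1:8] match '0569369', groups = ('05693', '69'); at [11:17] match '513218', groups = ('51321', '8').
With 2 capturing groups, `findall` returns a 2-tuple per match.

[('05693', '69'), ('51321', '8')]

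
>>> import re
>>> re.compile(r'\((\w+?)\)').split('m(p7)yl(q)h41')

['m', 'p7', 'yl', 'q', 'h41']

Because the pattern has a capturing group, `split` also inserts each captured text between the pieces.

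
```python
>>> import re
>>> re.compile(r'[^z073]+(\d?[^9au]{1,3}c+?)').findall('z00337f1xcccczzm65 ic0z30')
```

['cc', 'ic']

Pattern: one or more of any character except [z073]; then optionally a digit, then 1 to 3 of any character except [9au], then one or more of the literal 'c' (lazy) (captured).
Because there's exactly one group, `findall` drops the full match and keeps group 1 from each hit.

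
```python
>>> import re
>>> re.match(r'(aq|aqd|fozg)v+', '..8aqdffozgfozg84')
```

`re.match` only tries the pattern at the start of the string.
Here position 0 doesn't satisfy it, so the call returns None.

None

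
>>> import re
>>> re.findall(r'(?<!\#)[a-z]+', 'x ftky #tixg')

The negative lookahead/lookbehind blocks any match where the forbidden context is present.
Matches: at [0:1] → 'x'; at [2:6] → 'ftky'; at [9:12] → 'ixg'.
Since nothing is captured, `findall` lists the 3 matched substrings directly.

['x', 'ftky', 'ixg']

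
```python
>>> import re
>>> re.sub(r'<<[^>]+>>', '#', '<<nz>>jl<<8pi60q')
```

Every occurrence is swapped for '#'.

'#jl<<8pi60q'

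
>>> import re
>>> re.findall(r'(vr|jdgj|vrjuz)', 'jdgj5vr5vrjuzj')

['jdgj', 'vr', 'vr']

`|` is ordered: at each position the engine commits to the first alternative that works.
Matches: at [0:4] match 'jdgj', group 1 = 'jdgj'; at [5:7] match 'vr', group 1 = 'vr'; at [8:10] match 'vr', group 1 = 'vr'.
With a single group, `findall` returns only what that group captured — 3 items.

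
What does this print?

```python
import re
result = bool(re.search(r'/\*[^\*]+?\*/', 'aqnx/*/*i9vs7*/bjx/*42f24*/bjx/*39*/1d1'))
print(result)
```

True

`search` walks the string left to right and returns the first match it finds.
The match spans [6:15] → '/*i9vs7*/'.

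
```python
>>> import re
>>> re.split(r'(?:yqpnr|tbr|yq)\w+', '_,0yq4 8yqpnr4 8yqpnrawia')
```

['_,0', ' 8', ' 8', '']

Splitting on the pattern gives 4 pieces.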